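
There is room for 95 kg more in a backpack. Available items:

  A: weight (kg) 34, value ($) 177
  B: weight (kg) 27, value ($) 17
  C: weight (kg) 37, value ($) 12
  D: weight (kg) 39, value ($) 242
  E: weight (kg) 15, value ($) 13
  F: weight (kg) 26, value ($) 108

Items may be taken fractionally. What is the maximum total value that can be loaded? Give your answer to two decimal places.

Order: D (242/39=6.21) > A (177/34=5.21) > F (108/26=4.15) > E (13/15=0.87) > B (17/27=0.63) > C (12/37=0.32)
Fill: take D (39 @ 242) → take A (34 @ 177) → take 22/26 of F → 91.38; 95/95 used.
Total value = 510.38

510.38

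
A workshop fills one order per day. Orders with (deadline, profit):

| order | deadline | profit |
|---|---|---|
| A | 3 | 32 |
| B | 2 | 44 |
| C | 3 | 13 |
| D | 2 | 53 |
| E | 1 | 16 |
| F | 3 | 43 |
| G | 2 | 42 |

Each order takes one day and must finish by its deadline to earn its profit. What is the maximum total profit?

140

Take jobs in profit order; each goes to the latest open slot no later than its deadline.
Profit order: D=53 B=44 F=43 G=42 A=32 E=16 C=13
Assign: D→slot 2, B→slot 1, F→slot 3, G skipped, A skipped, E skipped, C skipped.
Slots: [1:B] [2:D] [3:F]
Profit = 44 + 53 + 43 = 140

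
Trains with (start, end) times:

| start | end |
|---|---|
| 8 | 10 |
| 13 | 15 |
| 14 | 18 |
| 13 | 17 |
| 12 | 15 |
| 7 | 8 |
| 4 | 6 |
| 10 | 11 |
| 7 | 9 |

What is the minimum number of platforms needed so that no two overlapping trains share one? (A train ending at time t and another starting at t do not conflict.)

4

The answer is the maximum number of intervals overlapping at any instant.
Events (time:±→running): 4:+→1 6:-→0 7:+→1 7:+→2 8:-→1 8:+→2 9:-→1 10:-→0 10:+→1 11:-→0 12:+→1 13:+→2 13:+→3 14:+→4 … peak 4.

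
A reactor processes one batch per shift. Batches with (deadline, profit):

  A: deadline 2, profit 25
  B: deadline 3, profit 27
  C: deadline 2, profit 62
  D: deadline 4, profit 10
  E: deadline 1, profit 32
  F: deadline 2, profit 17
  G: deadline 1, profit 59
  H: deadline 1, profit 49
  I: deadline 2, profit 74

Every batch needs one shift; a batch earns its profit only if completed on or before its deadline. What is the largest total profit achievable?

173

Sort by profit descending; place each in the latest free slot ≤ its deadline.
Profit order: I=74 C=62 G=59 H=49 E=32 B=27 A=25 F=17 D=10
Assign: I→slot 2, C→slot 1, G skipped, H skipped, E skipped, B→slot 3, A skipped, F skipped, D→slot 4.
Slots: [1:C] [2:I] [3:B] [4:D]
Profit = 62 + 74 + 27 + 10 = 173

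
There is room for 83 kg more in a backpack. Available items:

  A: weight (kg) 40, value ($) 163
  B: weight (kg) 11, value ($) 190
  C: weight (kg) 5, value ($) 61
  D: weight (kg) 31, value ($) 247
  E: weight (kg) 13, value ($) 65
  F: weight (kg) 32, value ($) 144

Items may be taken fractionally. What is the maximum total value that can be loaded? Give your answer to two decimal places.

Sort by value per unit weight and fill in that order.
Ratios (sorted): B 17.27, C 12.20, D 7.97, E 5.00, F 4.50, A 4.08
take B (11 @ 190); take C (5 @ 61); take D (31 @ 247); take E (13 @ 65); take 23/32 of F → 103.50. Capacity used 83/83.
Total value = 666.50

666.50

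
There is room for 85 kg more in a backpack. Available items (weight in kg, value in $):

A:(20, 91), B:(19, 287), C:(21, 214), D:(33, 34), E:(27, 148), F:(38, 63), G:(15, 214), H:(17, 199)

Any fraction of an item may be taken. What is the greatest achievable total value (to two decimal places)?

985.26

Greedy by value/weight ratio, highest first.
Ratios (sorted): B 15.11, G 14.27, H 11.71, C 10.19, E 5.48, A 4.55, F 1.66, D 1.03
take B (19 @ 287); take G (15 @ 214); take H (17 @ 199); take C (21 @ 214); take 13/27 of E → 71.26. Capacity used 85/85.
Total value = 985.26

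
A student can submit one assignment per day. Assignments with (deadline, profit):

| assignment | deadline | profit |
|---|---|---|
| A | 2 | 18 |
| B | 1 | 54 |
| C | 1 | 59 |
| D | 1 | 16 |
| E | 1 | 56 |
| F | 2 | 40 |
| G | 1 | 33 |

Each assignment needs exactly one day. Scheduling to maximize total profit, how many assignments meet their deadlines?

Take jobs in profit order; each goes to the latest open slot no later than its deadline.
Profit order: C=59 E=56 B=54 F=40 G=33 A=18 D=16
Assign: C→slot 1, E skipped, B skipped, F→slot 2, G skipped, A skipped, D skipped.
Slots: [1:C] [2:F]
2 of 7 scheduled.

2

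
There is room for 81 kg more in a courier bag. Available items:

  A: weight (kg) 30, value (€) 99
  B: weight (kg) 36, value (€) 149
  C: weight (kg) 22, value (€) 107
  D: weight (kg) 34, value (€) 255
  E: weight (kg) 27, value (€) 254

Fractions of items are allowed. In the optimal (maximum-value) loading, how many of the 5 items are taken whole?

Sort by value per unit weight and fill in that order.
Order: E (254/27=9.41) > D (255/34=7.50) > C (107/22=4.86) > B (149/36=4.14) > A (99/30=3.30)
Fill: take E (27 @ 254) → take D (34 @ 255) → take 20/22 of C → 97.27; 81/81 used.
2 item(s) taken whole; one partial (take 20/22 of C).

2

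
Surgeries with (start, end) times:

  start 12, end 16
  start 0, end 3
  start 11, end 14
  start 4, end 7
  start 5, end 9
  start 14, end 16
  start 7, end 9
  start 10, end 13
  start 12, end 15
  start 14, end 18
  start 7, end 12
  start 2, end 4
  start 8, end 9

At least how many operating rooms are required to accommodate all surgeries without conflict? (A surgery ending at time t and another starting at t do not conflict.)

The answer is the maximum number of intervals overlapping at any instant.
Events (time:±→running): 0:+→1 2:+→2 3:-→1 4:-→0 4:+→1 5:+→2 7:-→1 7:+→2 7:+→3 8:+→4 … peak 4.

4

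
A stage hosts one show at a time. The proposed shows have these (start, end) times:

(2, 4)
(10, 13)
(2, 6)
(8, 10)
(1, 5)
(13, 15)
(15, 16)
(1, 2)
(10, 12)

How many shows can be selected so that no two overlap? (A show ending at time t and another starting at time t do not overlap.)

By end time: (1,2), (2,4), (1,5), (2,6), (8,10), (10,12), (10,13), (13,15), (15,16).
Pick (1,2); next start ≥ 2 → (2,4); next start ≥ 4 → (8,10); next start ≥ 10 → (10,12); next start ≥ 12 → (13,15); next start ≥ 15 → (15,16).
Selected 6 shows.

6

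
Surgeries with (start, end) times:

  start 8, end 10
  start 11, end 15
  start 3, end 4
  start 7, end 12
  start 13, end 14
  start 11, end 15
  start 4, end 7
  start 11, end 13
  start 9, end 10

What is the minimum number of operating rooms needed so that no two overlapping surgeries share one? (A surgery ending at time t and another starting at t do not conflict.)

4

Count concurrent intervals with a sweep; the peak is the room count.
Events (time:±→running): 3:+→1 4:-→0 4:+→1 7:-→0 7:+→1 8:+→2 9:+→3 10:-→2 10:-→1 11:+→2 11:+→3 11:+→4 … peak 4.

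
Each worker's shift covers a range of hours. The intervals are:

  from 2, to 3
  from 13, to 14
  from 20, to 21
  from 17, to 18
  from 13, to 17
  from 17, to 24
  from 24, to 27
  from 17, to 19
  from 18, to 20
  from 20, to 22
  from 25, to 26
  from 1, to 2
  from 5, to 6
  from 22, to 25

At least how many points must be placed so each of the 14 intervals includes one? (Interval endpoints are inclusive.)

6

Sort by right endpoint; whenever an interval is uncovered, place a point at its right end.
By right end: [1,2]  [2,3]  [5,6]  [13,14]  [13,17]  [17,18]  [17,19]  [18,20]  [20,21]  [20,22]  [17,24]  [22,25]  [25,26]  [24,27]
[1,2] uncovered → point at 2; [5,6] uncovered → point at 6; [13,14] uncovered → point at 14; [17,18] uncovered → point at 18; [20,21] uncovered → point at 21; [22,25] uncovered → point at 25.
Points: 2, 6, 14, 18, 21, 25 (6 total).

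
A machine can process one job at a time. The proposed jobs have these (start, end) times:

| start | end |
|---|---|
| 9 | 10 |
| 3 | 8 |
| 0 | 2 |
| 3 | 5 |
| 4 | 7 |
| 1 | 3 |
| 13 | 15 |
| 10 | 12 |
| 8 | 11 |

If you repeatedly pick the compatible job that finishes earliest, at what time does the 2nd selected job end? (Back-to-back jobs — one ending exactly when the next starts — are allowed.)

Sorted by end: (0,2)  (1,3)  (3,5)  (4,7)  (3,8)  (9,10)  (8,11)  (10,12)  (13,15)
take (0,2); take (3,5); skip (3,8); take (9,10); take (10,12); take (13,15).
Selected: (0,2) (3,5) (9,10) (10,12) (13,15)

5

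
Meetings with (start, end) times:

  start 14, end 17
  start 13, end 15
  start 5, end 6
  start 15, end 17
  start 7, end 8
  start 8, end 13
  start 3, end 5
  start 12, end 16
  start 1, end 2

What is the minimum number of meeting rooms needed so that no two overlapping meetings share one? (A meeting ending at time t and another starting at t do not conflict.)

3

starts: [1, 3, 5, 7, 8, 12, 13, 14, 15]
ends:   [2, 5, 6, 8, 13, 15, 16, 17, 17]
s1→1 e2→0 s3→1 e5→0 s5→1 e6→0 s7→1 e8→0 s8→1 s12→2 e13→1 s13→2 s14→3  — peak 3.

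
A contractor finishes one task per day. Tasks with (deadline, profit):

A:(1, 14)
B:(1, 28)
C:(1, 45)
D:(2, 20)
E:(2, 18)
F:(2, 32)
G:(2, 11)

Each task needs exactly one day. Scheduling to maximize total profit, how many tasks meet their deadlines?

2

Take jobs in profit order; each goes to the latest open slot no later than its deadline.
Profit order: C=45 F=32 B=28 D=20 E=18 A=14 G=11
Assign: C→slot 1, F→slot 2, B skipped, D skipped, E skipped, A skipped, G skipped.
Slots: [1:C] [2:F]
2 of 7 scheduled.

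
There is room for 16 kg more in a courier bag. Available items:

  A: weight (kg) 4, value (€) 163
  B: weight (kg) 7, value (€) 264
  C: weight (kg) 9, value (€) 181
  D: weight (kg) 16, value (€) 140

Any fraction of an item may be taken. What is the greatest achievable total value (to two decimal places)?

Greedy by value/weight ratio, highest first.
Ratios (sorted): A 40.75, B 37.71, C 20.11, D 8.75
take A (4 @ 163); take B (7 @ 264); take 5/9 of C → 100.56. Capacity used 16/16.
Total value = 527.56

527.56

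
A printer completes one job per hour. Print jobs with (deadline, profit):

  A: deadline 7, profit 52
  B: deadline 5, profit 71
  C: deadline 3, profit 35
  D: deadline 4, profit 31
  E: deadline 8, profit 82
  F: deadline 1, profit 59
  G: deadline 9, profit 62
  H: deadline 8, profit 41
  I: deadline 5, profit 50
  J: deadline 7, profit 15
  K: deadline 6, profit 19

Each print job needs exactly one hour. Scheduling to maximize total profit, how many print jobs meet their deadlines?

Sort by profit descending; place each in the latest free slot ≤ its deadline.
Profit order: E=82 B=71 G=62 F=59 A=52 I=50 H=41 C=35 D=31 K=19 J=15
Assign: E→slot 8, B→slot 5, G→slot 9, F→slot 1, A→slot 7, I→slot 4, H→slot 6, C→slot 3, D→slot 2, K skipped, J skipped.
Slots: [1:F] [2:D] [3:C] [4:I] [5:B] [6:H] [7:A] [8:E] [9:G]
9 of 11 scheduled.

9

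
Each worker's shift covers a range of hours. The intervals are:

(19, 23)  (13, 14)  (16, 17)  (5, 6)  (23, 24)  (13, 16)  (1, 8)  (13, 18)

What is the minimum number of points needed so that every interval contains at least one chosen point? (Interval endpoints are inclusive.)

Process intervals by earliest right end; each time one isn't hit yet, stab at its right endpoint.
Sorted: [5,6] [1,8] [13,14] [13,16] [16,17] [13,18] [19,23] [23,24]
{[5,6],[1,8]} hit by 6; {[13,14],[13,16]} hit by 14; {[16,17],[13,18]} hit by 17; {[19,23],[23,24]} hit by 23.
Points: 6, 14, 17, 23 (4 total).

4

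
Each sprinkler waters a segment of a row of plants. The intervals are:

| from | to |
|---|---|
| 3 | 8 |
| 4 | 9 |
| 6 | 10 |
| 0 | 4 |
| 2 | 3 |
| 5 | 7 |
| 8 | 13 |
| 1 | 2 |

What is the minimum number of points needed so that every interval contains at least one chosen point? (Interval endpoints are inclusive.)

By right end: [1,2]  [2,3]  [0,4]  [5,7]  [3,8]  [4,9]  [6,10]  [8,13]
[1,2] uncovered → point at 2; [5,7] uncovered → point at 7; [8,13] uncovered → point at 13.
Points: 2, 7, 13 (3 total).

3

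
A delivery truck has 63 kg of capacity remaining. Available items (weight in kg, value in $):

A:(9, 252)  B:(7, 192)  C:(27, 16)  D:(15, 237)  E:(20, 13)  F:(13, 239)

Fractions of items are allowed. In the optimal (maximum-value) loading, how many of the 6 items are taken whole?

4

Ratios (sorted): A 28.00, B 27.43, F 18.38, D 15.80, E 0.65, C 0.59
take A (9 @ 252); take B (7 @ 192); take F (13 @ 239); take D (15 @ 237); take 19/20 of E → 12.35. Capacity used 63/63.
4 item(s) taken whole; one partial (take 19/20 of E).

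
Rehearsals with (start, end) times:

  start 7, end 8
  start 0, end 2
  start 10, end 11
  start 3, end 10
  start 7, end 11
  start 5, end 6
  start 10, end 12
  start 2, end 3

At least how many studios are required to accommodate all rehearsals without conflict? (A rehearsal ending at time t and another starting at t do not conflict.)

Count concurrent intervals with a sweep; the peak is the room count.
starts: [0, 2, 3, 5, 7, 7, 10, 10]
ends:   [2, 3, 6, 8, 10, 11, 11, 12]
s0→1 e2→0 s2→1 e3→0 s3→1 s5→2 e6→1 s7→2 s7→3  — peak 3.

3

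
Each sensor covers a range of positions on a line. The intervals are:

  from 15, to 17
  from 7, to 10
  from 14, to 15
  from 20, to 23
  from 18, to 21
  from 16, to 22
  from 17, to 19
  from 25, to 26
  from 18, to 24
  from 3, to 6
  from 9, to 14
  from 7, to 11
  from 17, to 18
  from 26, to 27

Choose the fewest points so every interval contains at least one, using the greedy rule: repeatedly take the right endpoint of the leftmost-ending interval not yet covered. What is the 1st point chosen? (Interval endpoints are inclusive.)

6

By right end: [3,6]  [7,10]  [7,11]  [9,14]  [14,15]  [15,17]  [17,18]  [17,19]  [18,21]  [16,22]  [20,23]  [18,24]  [25,26]  [26,27]
[3,6] uncovered → point at 6; [7,10] uncovered → point at 10; [14,15] uncovered → point at 15; [17,18] uncovered → point at 18; [20,23] uncovered → point at 23; [25,26] uncovered → point at 26.
Points: 6, 10, 15, 18, 23, 26 (6 total).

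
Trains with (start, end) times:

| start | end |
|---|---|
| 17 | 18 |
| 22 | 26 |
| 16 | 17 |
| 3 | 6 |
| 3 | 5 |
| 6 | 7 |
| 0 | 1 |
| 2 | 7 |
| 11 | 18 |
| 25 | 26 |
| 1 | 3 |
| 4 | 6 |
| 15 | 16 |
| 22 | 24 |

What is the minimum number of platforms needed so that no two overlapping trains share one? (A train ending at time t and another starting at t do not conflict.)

4

Count concurrent intervals with a sweep; the peak is the room count.
starts: [0, 1, 2, 3, 3, 4, 6, 11, 15, 16, 17, 22, 22, 25]
ends:   [1, 3, 5, 6, 6, 7, 7, 16, 17, 18, 18, 24, 26, 26]
s0→1 e1→0 s1→1 s2→2 e3→1 s3→2 s3→3 s4→4  — peak 4.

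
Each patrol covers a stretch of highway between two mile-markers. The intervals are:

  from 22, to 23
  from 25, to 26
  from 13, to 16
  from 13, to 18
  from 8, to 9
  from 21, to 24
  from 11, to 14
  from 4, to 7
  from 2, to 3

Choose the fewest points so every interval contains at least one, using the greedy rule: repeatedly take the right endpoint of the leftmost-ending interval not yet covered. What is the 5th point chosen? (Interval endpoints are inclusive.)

23

By right end: [2,3]  [4,7]  [8,9]  [11,14]  [13,16]  [13,18]  [22,23]  [21,24]  [25,26]
[2,3] uncovered → point at 3; [4,7] uncovered → point at 7; [8,9] uncovered → point at 9; [11,14] uncovered → point at 14; [22,23] uncovered → point at 23; [25,26] uncovered → point at 26.
Points: 3, 7, 9, 14, 23, 26 (6 total).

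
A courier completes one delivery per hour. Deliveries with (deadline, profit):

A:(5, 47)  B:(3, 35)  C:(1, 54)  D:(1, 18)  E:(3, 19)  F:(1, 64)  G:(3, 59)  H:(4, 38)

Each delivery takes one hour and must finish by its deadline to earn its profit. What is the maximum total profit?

243

Take jobs in profit order; each goes to the latest open slot no later than its deadline.
Profit order: F=64 G=59 C=54 A=47 H=38 B=35 E=19 D=18
Assign: F→slot 1, G→slot 3, C skipped, A→slot 5, H→slot 4, B→slot 2, E skipped, D skipped.
Slots: [1:F] [2:B] [3:G] [4:H] [5:A]
Profit = 64 + 35 + 59 + 38 + 47 = 243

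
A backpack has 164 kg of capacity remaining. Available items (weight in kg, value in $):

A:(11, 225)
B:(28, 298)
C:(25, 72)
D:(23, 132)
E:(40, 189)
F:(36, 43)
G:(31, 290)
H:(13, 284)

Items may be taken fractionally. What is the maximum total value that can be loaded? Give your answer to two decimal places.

Ratios (sorted): H 21.85, A 20.45, B 10.64, G 9.35, D 5.74, E 4.72, C 2.88, F 1.19
take H (13 @ 284); take A (11 @ 225); take B (28 @ 298); take G (31 @ 290); take D (23 @ 132); take E (40 @ 189); take 18/25 of C → 51.84. Capacity used 164/164.
Total value = 1469.84

1469.84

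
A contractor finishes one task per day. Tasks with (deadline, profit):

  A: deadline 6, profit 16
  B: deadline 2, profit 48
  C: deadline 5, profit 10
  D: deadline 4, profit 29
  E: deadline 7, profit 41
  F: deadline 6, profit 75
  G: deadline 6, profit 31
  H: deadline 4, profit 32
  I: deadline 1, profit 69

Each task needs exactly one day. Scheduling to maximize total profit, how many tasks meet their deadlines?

7

Profit order: F=75 I=69 B=48 E=41 H=32 G=31 D=29 A=16 C=10
Assign: F→slot 6, I→slot 1, B→slot 2, E→slot 7, H→slot 4, G→slot 5, D→slot 3, A skipped, C skipped.
Slots: [1:I] [2:B] [3:D] [4:H] [5:G] [6:F] [7:E]
7 of 9 scheduled.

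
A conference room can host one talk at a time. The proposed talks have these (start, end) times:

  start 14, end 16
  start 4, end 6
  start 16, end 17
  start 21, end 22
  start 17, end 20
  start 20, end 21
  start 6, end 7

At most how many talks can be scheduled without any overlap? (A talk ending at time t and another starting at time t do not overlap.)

Greedy by earliest finish: after sorting by end time, pick each interval compatible with the last pick.
By end time: (4,6), (6,7), (14,16), (16,17), (17,20), (20,21), (21,22).
Pick (4,6); next start ≥ 6 → (6,7); next start ≥ 7 → (14,16); next start ≥ 16 → (16,17); next start ≥ 17 → (17,20); next start ≥ 20 → (20,21); next start ≥ 21 → (21,22).
Selected 7 talks.

7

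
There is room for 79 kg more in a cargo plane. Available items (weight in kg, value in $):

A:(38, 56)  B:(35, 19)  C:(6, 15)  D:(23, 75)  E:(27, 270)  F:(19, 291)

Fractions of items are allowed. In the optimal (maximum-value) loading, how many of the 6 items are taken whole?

4

Order: F (291/19=15.32) > E (270/27=10.00) > D (75/23=3.26) > C (15/6=2.50) > A (56/38=1.47) > B (19/35=0.54)
Fill: take F (19 @ 291) → take E (27 @ 270) → take D (23 @ 75) → take C (6 @ 15) → take 4/38 of A → 5.89; 79/79 used.
4 item(s) taken whole; one partial (take 4/38 of A).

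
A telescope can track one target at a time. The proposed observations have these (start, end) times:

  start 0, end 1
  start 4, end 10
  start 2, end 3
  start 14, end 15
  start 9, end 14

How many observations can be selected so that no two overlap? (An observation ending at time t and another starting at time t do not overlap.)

Sorted by end: (0,1)  (2,3)  (4,10)  (9,14)  (14,15)
take (0,1); take (2,3); take (4,10); take (14,15).
Selected 4 observations.

4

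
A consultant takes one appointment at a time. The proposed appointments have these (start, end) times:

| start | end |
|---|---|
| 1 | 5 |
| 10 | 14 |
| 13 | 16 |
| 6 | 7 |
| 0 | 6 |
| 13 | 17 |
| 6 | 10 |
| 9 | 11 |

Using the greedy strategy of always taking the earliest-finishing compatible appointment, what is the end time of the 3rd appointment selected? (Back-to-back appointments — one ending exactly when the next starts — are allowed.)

11

Sorted by end: (1,5)  (0,6)  (6,7)  (6,10)  (9,11)  (10,14)  (13,16)  (13,17)
take (1,5); take (6,7); take (9,11); take (13,16).
Selected: (1,5) (6,7) (9,11) (13,16)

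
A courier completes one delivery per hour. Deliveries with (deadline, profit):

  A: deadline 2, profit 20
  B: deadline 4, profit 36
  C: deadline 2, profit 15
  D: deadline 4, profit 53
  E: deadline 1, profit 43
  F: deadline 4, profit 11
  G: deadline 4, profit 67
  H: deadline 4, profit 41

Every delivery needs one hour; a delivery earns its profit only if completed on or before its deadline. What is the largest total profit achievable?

Profit order: G=67 D=53 E=43 H=41 B=36 A=20 C=15 F=11
Assign: G→slot 4, D→slot 3, E→slot 1, H→slot 2, B skipped, A skipped, C skipped, F skipped.
Slots: [1:E] [2:H] [3:D] [4:G]
Profit = 43 + 41 + 53 + 67 = 204

204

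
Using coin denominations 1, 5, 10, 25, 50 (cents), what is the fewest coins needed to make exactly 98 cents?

7

98 − 1×50→48 − 1×25→23 − 2×10→3 − 3×1→0
Total coins = 1 + 1 + 2 + 3 = 7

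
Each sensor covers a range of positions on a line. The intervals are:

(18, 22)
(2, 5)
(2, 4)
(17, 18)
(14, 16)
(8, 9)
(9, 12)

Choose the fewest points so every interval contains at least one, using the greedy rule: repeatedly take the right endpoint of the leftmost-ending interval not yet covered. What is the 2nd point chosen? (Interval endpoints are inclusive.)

Sorted: [2,4] [2,5] [8,9] [9,12] [14,16] [17,18] [18,22]
{[2,4],[2,5]} hit by 4; {[8,9],[9,12]} hit by 9; {[14,16]} hit by 16; {[17,18],[18,22]} hit by 18.
Points: 4, 9, 16, 18 (4 total).

9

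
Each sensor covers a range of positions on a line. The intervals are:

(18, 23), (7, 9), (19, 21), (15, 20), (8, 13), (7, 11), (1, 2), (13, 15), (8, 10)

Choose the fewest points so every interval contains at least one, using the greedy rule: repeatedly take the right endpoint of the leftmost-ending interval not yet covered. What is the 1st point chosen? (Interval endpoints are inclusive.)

2

Sort by right endpoint; whenever an interval is uncovered, place a point at its right end.
Sorted: [1,2] [7,9] [8,10] [7,11] [8,13] [13,15] [15,20] [19,21] [18,23]
{[1,2]} hit by 2; {[7,9],[8,10],[7,11],[8,13]} hit by 9; {[13,15],[15,20]} hit by 15; {[19,21],[18,23]} hit by 21.
Points: 2, 9, 15, 21 (4 total).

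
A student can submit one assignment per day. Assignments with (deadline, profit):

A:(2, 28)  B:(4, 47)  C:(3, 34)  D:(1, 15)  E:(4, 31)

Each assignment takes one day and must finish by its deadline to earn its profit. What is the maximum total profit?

Sort by profit descending; place each in the latest free slot ≤ its deadline.
By profit: B(d4,47), C(d3,34), E(d4,31), A(d2,28), D(d1,15)
B→slot 4; C→slot 3; E→slot 2; A→slot 1; D skipped.
Profit = 28 + 31 + 34 + 47 = 140

140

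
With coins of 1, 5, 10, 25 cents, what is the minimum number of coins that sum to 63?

63 − 2×25→13 − 1×10→3 − 3×1→0
Total coins = 2 + 1 + 3 = 6

6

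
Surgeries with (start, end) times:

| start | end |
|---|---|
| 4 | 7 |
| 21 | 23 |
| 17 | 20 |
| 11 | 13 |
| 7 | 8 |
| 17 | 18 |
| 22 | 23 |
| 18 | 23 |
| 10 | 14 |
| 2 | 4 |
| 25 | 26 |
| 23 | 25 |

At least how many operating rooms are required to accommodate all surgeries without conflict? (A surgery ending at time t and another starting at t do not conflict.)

3

The answer is the maximum number of intervals overlapping at any instant.
starts: [2, 4, 7, 10, 11, 17, 17, 18, 21, 22, 23, 25]
ends:   [4, 7, 8, 13, 14, 18, 20, 23, 23, 23, 25, 26]
s2→1 e4→0 s4→1 e7→0 s7→1 e8→0 s10→1 s11→2 e13→1 e14→0 s17→1 s17→2 e18→1 s18→2 e20→1 s21→2 s22→3  — peak 3.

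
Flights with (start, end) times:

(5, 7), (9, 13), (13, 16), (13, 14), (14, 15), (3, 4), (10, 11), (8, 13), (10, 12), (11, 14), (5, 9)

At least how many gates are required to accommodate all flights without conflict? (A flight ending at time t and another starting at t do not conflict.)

4

Count concurrent intervals with a sweep; the peak is the room count.
Events (time:±→running): 3:+→1 4:-→0 5:+→1 5:+→2 7:-→1 8:+→2 9:-→1 9:+→2 10:+→3 10:+→4 … peak 4.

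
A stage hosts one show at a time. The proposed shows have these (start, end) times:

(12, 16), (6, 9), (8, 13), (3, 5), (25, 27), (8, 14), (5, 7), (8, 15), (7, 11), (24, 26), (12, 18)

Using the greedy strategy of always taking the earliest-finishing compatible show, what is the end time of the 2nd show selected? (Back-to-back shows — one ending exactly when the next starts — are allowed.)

7

By end time: (3,5), (5,7), (6,9), (7,11), (8,13), (8,14), (8,15), (12,16), (12,18), (24,26), (25,27).
Pick (3,5); next start ≥ 5 → (5,7); next start ≥ 7 → (7,11); next start ≥ 11 → (12,16); next start ≥ 16 → (24,26).
Selected: (3,5) (5,7) (7,11) (12,16) (24,26)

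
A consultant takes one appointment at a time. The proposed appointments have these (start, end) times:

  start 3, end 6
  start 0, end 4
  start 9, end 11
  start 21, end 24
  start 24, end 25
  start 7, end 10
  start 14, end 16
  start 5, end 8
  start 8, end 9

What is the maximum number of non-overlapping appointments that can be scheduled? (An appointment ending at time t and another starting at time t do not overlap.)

7

Order by finish time; keep every interval that doesn't clash with the previous kept one.
Sorted by end: (0,4)  (3,6)  (5,8)  (8,9)  (7,10)  (9,11)  (14,16)  (21,24)  (24,25)
take (0,4); take (5,8); take (8,9); take (9,11); take (14,16); take (21,24); take (24,25).
Selected 7 appointments.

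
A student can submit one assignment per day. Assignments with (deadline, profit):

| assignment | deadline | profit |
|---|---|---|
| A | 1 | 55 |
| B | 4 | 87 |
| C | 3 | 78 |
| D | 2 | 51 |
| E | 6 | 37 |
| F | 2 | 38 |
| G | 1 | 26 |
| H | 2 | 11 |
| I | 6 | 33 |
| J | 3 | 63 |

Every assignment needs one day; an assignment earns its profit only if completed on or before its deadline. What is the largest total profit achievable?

Sort by profit descending; place each in the latest free slot ≤ its deadline.
By profit: B(d4,87), C(d3,78), J(d3,63), A(d1,55), D(d2,51), F(d2,38), E(d6,37), I(d6,33), G(d1,26), H(d2,11)
B→slot 4; C→slot 3; J→slot 2; A→slot 1; D skipped; F skipped; E→slot 6; I→slot 5; G skipped; H skipped.
Profit = 55 + 63 + 78 + 87 + 33 + 37 = 353

353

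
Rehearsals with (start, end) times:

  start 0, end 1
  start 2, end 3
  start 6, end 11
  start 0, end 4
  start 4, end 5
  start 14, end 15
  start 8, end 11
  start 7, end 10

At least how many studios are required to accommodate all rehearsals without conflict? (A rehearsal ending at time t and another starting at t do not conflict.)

3

starts: [0, 0, 2, 4, 6, 7, 8, 14]
ends:   [1, 3, 4, 5, 10, 11, 11, 15]
s0→1 s0→2 e1→1 s2→2 e3→1 e4→0 s4→1 e5→0 s6→1 s7→2 s8→3  — peak 3.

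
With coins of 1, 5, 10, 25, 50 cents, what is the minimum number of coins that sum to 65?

Greedy: take as many of the largest coin as possible, then repeat with the remainder.
65 = 1×50 + 1×10 + 1×5
Total coins = 1 + 1 + 1 = 3

3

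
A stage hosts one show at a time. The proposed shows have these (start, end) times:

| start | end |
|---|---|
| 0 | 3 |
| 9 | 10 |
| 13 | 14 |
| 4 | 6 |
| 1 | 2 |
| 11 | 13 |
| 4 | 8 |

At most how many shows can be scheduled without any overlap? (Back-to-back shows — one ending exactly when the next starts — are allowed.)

5

Order by finish time; keep every interval that doesn't clash with the previous kept one.
By end time: (1,2), (0,3), (4,6), (4,8), (9,10), (11,13), (13,14).
Pick (1,2); next start ≥ 2 → (4,6); next start ≥ 6 → (9,10); next start ≥ 10 → (11,13); next start ≥ 13 → (13,14).
Selected 5 shows.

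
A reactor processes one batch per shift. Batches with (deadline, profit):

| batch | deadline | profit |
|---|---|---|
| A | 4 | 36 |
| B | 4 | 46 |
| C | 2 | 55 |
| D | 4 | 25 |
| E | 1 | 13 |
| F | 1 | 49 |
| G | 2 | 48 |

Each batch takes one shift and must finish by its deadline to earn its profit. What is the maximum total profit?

186

Take jobs in profit order; each goes to the latest open slot no later than its deadline.
By profit: C(d2,55), F(d1,49), G(d2,48), B(d4,46), A(d4,36), D(d4,25), E(d1,13)
C→slot 2; F→slot 1; G skipped; B→slot 4; A→slot 3; D skipped; E skipped.
Profit = 49 + 55 + 36 + 46 = 186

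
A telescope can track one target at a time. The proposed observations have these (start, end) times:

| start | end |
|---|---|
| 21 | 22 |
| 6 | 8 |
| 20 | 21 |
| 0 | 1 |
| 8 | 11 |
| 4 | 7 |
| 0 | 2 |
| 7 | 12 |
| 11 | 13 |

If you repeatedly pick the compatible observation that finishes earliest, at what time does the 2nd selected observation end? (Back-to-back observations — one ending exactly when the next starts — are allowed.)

7

Sorted by end: (0,1)  (0,2)  (4,7)  (6,8)  (8,11)  (7,12)  (11,13)  (20,21)  (21,22)
take (0,1); take (4,7); skip (6,8); take (8,11); skip (7,12); take (11,13); take (20,21); take (21,22).
Selected: (0,1) (4,7) (8,11) (11,13) (20,21) (21,22)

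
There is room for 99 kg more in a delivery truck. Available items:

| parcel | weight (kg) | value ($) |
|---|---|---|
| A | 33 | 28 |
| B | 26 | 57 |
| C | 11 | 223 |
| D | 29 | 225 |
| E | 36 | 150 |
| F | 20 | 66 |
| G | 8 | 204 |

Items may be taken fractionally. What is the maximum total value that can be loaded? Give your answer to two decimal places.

851.50

Order: G (204/8=25.50) > C (223/11=20.27) > D (225/29=7.76) > E (150/36=4.17) > F (66/20=3.30) > B (57/26=2.19) > A (28/33=0.85)
Fill: take G (8 @ 204) → take C (11 @ 223) → take D (29 @ 225) → take E (36 @ 150) → take 15/20 of F → 49.50; 99/99 used.
Total value = 851.50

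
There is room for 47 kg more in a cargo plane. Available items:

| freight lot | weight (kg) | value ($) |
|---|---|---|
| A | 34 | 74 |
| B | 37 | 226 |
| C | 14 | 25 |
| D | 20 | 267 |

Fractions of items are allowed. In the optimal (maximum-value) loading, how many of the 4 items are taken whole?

1

Ratios (sorted): D 13.35, B 6.11, A 2.18, C 1.79
take D (20 @ 267); take 27/37 of B → 164.92. Capacity used 47/47.
1 item(s) taken whole; one partial (take 27/37 of B).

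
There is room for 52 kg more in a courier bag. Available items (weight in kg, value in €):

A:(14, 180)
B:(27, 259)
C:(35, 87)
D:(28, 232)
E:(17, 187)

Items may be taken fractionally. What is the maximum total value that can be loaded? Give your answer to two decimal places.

568.44

Order: A (180/14=12.86) > E (187/17=11.00) > B (259/27=9.59) > D (232/28=8.29) > C (87/35=2.49)
Fill: take A (14 @ 180) → take E (17 @ 187) → take 21/27 of B → 201.44; 52/52 used.
Total value = 568.44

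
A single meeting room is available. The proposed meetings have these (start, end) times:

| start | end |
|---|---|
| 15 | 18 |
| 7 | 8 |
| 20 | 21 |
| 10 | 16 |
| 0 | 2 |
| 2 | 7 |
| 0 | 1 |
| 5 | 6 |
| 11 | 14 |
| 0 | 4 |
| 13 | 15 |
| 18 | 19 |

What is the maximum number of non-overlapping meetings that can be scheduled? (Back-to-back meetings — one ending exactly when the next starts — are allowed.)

Sorted by end: (0,1)  (0,2)  (0,4)  (5,6)  (2,7)  (7,8)  (11,14)  (13,15)  (10,16)  (15,18)  (18,19)  (20,21)
take (0,1); skip (0,2); skip (0,4); take (5,6); take (7,8); take (11,14); skip (13,15); take (15,18); take (18,19); take (20,21).
Selected 7 meetings.

7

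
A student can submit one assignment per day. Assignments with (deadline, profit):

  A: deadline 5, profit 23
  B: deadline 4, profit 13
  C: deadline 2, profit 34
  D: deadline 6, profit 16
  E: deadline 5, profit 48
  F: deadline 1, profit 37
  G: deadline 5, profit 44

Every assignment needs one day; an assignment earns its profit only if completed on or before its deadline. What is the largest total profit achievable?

202

Profit order: E=48 G=44 F=37 C=34 A=23 D=16 B=13
Assign: E→slot 5, G→slot 4, F→slot 1, C→slot 2, A→slot 3, D→slot 6, B skipped.
Slots: [1:F] [2:C] [3:A] [4:G] [5:E] [6:D]
Profit = 37 + 34 + 23 + 44 + 48 + 16 = 202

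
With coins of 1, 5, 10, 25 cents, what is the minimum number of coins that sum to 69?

69 = 2×25 + 1×10 + 1×5 + 4×1
Total coins = 2 + 1 + 1 + 4 = 8

8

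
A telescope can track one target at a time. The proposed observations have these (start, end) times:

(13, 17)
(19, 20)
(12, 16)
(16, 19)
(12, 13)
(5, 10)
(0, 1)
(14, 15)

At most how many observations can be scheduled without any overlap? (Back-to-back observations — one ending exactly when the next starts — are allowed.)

6

Order by finish time; keep every interval that doesn't clash with the previous kept one.
Sorted by end: (0,1)  (5,10)  (12,13)  (14,15)  (12,16)  (13,17)  (16,19)  (19,20)
take (0,1); take (5,10); take (12,13); take (14,15); skip (13,17); take (16,19); take (19,20).
Selected 6 observations.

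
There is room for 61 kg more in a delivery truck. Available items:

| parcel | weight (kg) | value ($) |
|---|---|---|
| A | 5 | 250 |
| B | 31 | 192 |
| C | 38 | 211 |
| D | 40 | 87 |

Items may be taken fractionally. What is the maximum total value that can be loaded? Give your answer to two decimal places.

Order: A (250/5=50.00) > B (192/31=6.19) > C (211/38=5.55) > D (87/40=2.17)
Fill: take A (5 @ 250) → take B (31 @ 192) → take 25/38 of C → 138.82; 61/61 used.
Total value = 580.82

580.82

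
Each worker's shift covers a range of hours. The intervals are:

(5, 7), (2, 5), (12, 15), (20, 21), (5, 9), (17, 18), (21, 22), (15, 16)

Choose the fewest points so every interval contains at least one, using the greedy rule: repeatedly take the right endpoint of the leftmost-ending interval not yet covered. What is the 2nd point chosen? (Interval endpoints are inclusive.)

Sort by right endpoint; whenever an interval is uncovered, place a point at its right end.
By right end: [2,5]  [5,7]  [5,9]  [12,15]  [15,16]  [17,18]  [20,21]  [21,22]
[2,5] uncovered → point at 5; [12,15] uncovered → point at 15; [17,18] uncovered → point at 18; [20,21] uncovered → point at 21.
Points: 5, 15, 18, 21 (4 total).

15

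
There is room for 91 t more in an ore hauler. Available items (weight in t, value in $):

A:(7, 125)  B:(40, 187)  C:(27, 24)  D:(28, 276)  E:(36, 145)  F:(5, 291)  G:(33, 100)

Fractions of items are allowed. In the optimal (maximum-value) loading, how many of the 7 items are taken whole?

4

Ratios (sorted): F 58.20, A 17.86, D 9.86, B 4.67, E 4.03, G 3.03, C 0.89
take F (5 @ 291); take A (7 @ 125); take D (28 @ 276); take B (40 @ 187); take 11/36 of E → 44.31. Capacity used 91/91.
4 item(s) taken whole; one partial (take 11/36 of E).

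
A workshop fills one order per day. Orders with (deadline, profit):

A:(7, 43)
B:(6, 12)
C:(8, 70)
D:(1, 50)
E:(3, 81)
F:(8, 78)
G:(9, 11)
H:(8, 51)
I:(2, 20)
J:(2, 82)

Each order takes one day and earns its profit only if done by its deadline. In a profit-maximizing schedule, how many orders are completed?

Take jobs in profit order; each goes to the latest open slot no later than its deadline.
By profit: J(d2,82), E(d3,81), F(d8,78), C(d8,70), H(d8,51), D(d1,50), A(d7,43), I(d2,20), B(d6,12), G(d9,11)
J→slot 2; E→slot 3; F→slot 8; C→slot 7; H→slot 6; D→slot 1; A→slot 5; I skipped; B→slot 4; G→slot 9.
9 of 10 scheduled.

9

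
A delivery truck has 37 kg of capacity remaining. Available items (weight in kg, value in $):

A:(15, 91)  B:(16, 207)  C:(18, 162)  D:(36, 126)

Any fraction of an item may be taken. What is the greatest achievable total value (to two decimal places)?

387.20

Ratios (sorted): B 12.94, C 9.00, A 6.07, D 3.50
take B (16 @ 207); take C (18 @ 162); take 3/15 of A → 18.20. Capacity used 37/37.
Total value = 387.20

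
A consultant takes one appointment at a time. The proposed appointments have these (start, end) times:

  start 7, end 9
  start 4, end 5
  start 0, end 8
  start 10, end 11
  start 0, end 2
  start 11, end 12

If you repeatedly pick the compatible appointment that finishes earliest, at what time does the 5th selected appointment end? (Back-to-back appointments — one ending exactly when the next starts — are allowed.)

12

Order by finish time; keep every interval that doesn't clash with the previous kept one.
Sorted by end: (0,2)  (4,5)  (0,8)  (7,9)  (10,11)  (11,12)
take (0,2); take (4,5); take (7,9); take (10,11); take (11,12).
Selected: (0,2) (4,5) (7,9) (10,11) (11,12)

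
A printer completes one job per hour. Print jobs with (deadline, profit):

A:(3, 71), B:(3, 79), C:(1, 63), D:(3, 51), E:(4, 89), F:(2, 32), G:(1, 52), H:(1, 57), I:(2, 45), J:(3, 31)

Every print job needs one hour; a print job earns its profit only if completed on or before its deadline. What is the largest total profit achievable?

302

Sort by profit descending; place each in the latest free slot ≤ its deadline.
Profit order: E=89 B=79 A=71 C=63 H=57 G=52 D=51 I=45 F=32 J=31
Assign: E→slot 4, B→slot 3, A→slot 2, C→slot 1, H skipped, G skipped, D skipped, I skipped, F skipped, J skipped.
Slots: [1:C] [2:A] [3:B] [4:E]
Profit = 63 + 71 + 79 + 89 = 302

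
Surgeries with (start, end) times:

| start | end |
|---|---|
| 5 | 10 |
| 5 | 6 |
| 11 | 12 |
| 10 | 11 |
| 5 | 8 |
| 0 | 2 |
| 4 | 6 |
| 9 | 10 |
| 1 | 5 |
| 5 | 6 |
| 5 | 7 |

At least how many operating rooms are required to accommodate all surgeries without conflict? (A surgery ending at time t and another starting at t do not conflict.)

6

Events (time:±→running): 0:+→1 1:+→2 2:-→1 4:+→2 5:-→1 5:+→2 5:+→3 5:+→4 5:+→5 5:+→6 … peak 6.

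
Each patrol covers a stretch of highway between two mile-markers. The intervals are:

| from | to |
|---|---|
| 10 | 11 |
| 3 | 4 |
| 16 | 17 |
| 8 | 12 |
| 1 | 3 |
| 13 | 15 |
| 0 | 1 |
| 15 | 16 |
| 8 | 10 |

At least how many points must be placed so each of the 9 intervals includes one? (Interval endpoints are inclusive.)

5

Sort by right endpoint; whenever an interval is uncovered, place a point at its right end.
By right end: [0,1]  [1,3]  [3,4]  [8,10]  [10,11]  [8,12]  [13,15]  [15,16]  [16,17]
[0,1] uncovered → point at 1; [3,4] uncovered → point at 4; [8,10] uncovered → point at 10; [13,15] uncovered → point at 15; [16,17] uncovered → point at 17.
Points: 1, 4, 10, 15, 17 (5 total).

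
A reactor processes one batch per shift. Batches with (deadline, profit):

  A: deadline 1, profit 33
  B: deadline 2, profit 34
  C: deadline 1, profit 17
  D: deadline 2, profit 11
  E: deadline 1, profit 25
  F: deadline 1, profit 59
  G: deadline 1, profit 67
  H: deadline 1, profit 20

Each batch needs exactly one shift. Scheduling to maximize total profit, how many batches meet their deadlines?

2

Sort by profit descending; place each in the latest free slot ≤ its deadline.
Profit order: G=67 F=59 B=34 A=33 E=25 H=20 C=17 D=11
Assign: G→slot 1, F skipped, B→slot 2, A skipped, E skipped, H skipped, C skipped, D skipped.
Slots: [1:G] [2:B]
2 of 8 scheduled.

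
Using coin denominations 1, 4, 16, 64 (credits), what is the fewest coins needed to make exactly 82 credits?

4

Use the largest denomination that fits, subtract, and repeat.
82 = 1×64 + 1×16 + 2×1
Total coins = 1 + 1 + 2 = 4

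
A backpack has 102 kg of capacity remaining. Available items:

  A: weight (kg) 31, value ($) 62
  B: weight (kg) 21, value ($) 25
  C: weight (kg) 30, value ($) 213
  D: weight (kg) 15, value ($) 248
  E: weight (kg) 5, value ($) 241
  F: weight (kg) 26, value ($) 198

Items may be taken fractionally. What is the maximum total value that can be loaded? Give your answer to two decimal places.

952.00

Sort by value per unit weight and fill in that order.
Ratios (sorted): E 48.20, D 16.53, F 7.62, C 7.10, A 2.00, B 1.19
take E (5 @ 241); take D (15 @ 248); take F (26 @ 198); take C (30 @ 213); take 26/31 of A → 52.00. Capacity used 102/102.
Total value = 952.00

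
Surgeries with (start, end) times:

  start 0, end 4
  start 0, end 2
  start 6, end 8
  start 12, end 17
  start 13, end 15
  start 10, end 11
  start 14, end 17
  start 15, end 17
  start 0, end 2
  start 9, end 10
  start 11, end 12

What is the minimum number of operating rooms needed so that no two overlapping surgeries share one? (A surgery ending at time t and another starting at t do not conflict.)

Count concurrent intervals with a sweep; the peak is the room count.
starts: [0, 0, 0, 6, 9, 10, 11, 12, 13, 14, 15]
ends:   [2, 2, 4, 8, 10, 11, 12, 15, 17, 17, 17]
s0→1 s0→2 s0→3  — peak 3.

3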